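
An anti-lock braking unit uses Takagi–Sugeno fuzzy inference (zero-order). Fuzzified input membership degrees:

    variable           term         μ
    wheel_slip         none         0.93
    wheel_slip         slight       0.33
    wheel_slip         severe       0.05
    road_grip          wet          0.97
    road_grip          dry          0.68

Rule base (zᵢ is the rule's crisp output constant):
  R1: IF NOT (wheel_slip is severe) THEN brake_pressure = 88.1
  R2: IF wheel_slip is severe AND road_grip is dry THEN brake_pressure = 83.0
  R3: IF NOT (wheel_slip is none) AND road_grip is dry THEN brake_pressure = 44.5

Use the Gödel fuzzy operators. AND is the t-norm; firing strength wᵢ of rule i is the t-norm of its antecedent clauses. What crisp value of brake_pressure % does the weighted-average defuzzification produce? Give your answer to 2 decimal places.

R1 (z=88.1): ¬severe=1−0.05=0.95 → w = 0.95
R2 (z=83.0): severe=0.05, dry=0.68; AND[min(a, b)] → w = 0.05
R3 (z=44.5): ¬none=1−0.93=0.07, dry=0.68; AND[min(a, b)] → w = 0.07
Weighted average = (0.95·88.1 + 0.05·83.0 + 0.07·44.5) / (0.95 + 0.05 + 0.07)
  = 90.9600 / 1.0700 = 85.01

85.01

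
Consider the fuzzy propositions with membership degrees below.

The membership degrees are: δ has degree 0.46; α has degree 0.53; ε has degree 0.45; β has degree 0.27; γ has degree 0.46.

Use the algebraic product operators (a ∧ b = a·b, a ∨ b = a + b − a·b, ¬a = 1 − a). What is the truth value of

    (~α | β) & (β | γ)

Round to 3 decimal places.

0.371

~α = 1 − 0.5300 = 0.4700
~α | β = a + b − a·b on (0.4700, 0.2700) = 0.6131
β | γ = a + b − a·b on (0.2700, 0.4600) = 0.6058
(~α | β) & (β | γ) = a·b on (0.6131, 0.6058) = 0.3714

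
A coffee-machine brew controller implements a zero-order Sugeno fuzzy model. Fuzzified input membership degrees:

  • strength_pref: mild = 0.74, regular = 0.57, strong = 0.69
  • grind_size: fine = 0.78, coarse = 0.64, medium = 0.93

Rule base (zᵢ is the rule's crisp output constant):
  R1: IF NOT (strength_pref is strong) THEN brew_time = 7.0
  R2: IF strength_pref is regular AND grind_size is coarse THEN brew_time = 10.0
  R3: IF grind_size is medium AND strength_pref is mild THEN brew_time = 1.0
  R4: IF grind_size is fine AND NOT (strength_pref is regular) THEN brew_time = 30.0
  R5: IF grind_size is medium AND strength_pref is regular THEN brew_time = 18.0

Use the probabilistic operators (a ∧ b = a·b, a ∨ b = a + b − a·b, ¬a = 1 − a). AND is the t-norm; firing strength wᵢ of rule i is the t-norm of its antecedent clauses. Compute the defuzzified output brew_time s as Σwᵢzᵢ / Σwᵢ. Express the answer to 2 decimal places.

11.72

R1 (z=7.0): ¬strong=1−0.69=0.31 → w = 0.3100
R2 (z=10.0): regular=0.57, coarse=0.64; AND[a·b] → w = 0.3648
R3 (z=1.0): medium=0.93, mild=0.74; AND[a·b] → w = 0.6882
R4 (z=30.0): fine=0.78, ¬regular=1−0.57=0.43; AND[a·b] → w = 0.3354
R5 (z=18.0): medium=0.93, regular=0.57; AND[a·b] → w = 0.5301
Weighted average = (0.3100·7.0 + 0.3648·10.0 + 0.6882·1.0 + 0.3354·30.0 + 0.5301·18.0) / (0.3100 + 0.3648 + 0.6882 + 0.3354 + 0.5301)
  = 26.1100 / 2.2285 = 11.72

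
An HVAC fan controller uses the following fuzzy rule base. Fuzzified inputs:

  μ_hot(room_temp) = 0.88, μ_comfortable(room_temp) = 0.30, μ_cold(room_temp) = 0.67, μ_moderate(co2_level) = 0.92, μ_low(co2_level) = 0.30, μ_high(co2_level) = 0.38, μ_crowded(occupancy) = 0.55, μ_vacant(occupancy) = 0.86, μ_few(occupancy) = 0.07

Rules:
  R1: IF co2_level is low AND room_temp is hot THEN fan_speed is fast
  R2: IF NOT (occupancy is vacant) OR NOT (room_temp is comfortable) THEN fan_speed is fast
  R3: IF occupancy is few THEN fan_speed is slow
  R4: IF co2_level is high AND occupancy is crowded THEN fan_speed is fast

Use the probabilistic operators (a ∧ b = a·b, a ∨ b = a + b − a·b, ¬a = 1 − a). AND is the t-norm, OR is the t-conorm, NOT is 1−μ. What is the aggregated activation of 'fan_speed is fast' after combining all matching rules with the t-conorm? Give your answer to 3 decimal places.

R1: low=0.30, hot=0.88; AND[a·b] → w = 0.2640
R2: ¬vacant=1−0.86=0.14, ¬comfortable=1−0.30=0.70; OR[a + b − a·b] → w = 0.7420
R3: few=0.07 → w = 0.0700
R4: high=0.38, crowded=0.55; AND[a·b] → w = 0.2090
Rules with consequent 'fast': {R1, R2, R4} → strengths 0.2640, 0.7420, 0.2090
Aggregate via t-conorm [a + b − a·b]: 0.8498

0.850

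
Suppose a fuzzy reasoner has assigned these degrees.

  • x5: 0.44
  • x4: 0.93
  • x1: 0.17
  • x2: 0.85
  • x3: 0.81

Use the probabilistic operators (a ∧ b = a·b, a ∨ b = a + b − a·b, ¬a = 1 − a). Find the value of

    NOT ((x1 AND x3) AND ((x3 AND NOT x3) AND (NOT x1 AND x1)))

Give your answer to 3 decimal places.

x1 AND x3 = a·b on (0.1700, 0.8100) = 0.1377
NOT x3 = 1 − 0.8100 = 0.1900
x3 AND NOT x3 = a·b on (0.8100, 0.1900) = 0.1539
NOT x1 = 1 − 0.1700 = 0.8300
NOT x1 AND x1 = a·b on (0.8300, 0.1700) = 0.1411
(x3 AND NOT x3) AND (NOT x1 AND x1) = a·b on (0.1539, 0.1411) = 0.0217
(x1 AND x3) AND ((x3 AND NOT x3) AND (NOT x1 AND x1)) = a·b on (0.1377, 0.0217) = 0.0030
NOT ((x1 AND x3) AND ((x3 AND NOT x3) AND (NOT x1 AND x1))) = 1 − 0.0030 = 0.9970

0.997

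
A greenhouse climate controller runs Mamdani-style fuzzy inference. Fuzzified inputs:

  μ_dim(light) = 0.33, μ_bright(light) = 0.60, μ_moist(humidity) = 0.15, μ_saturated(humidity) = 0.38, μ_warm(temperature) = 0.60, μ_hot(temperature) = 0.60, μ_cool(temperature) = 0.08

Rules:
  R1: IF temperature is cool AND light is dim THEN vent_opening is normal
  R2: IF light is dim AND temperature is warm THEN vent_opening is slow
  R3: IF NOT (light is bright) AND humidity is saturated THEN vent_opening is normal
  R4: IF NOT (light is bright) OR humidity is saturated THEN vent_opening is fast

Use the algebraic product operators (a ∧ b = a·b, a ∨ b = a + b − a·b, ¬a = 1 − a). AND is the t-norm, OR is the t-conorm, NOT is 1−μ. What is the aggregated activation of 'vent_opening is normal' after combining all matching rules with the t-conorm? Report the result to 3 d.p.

0.174

R1: cool=0.08, dim=0.33; AND[a·b] → w = 0.0264
R2: dim=0.33, warm=0.60; AND[a·b] → w = 0.1980
R3: ¬bright=1−0.60=0.40, saturated=0.38; AND[a·b] → w = 0.1520
R4: ¬bright=1−0.60=0.40, saturated=0.38; OR[a + b − a·b] → w = 0.6280
Rules with consequent 'normal': {R1, R3} → strengths 0.0264, 0.1520
Aggregate via t-conorm [a + b − a·b]: 0.1744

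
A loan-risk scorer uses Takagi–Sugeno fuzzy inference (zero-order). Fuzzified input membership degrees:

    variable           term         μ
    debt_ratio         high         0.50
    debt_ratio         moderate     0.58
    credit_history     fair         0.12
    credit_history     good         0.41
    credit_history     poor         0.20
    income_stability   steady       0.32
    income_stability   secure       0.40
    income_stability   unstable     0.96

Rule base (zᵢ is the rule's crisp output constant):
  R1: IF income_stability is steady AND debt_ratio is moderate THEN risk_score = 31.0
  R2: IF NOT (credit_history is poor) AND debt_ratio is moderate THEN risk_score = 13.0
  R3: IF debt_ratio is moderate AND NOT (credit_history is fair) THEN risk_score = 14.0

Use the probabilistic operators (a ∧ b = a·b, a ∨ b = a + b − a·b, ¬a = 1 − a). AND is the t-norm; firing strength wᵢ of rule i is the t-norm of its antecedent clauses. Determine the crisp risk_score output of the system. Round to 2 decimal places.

16.32

R1 (z=31.0): steady=0.32, moderate=0.58; AND[a·b] → w = 0.1856
R2 (z=13.0): ¬poor=1−0.20=0.80, moderate=0.58; AND[a·b] → w = 0.4640
R3 (z=14.0): moderate=0.58, ¬fair=1−0.12=0.88; AND[a·b] → w = 0.5104
Weighted average = (0.1856·31.0 + 0.4640·13.0 + 0.5104·14.0) / (0.1856 + 0.4640 + 0.5104)
  = 18.9312 / 1.1600 = 16.32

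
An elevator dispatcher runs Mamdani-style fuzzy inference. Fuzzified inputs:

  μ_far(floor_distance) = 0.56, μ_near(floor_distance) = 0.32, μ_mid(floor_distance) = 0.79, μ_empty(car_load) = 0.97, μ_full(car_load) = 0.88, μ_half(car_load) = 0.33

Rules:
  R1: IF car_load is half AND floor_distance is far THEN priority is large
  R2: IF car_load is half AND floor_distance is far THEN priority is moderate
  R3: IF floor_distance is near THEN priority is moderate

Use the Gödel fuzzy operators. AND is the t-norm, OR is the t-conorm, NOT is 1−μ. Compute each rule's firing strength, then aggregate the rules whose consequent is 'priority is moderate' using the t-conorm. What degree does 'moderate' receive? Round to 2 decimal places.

0.33

R1: half=0.33, far=0.56; AND[min(a, b)] → w = 0.33
R2: half=0.33, far=0.56; AND[min(a, b)] → w = 0.33
R3: near=0.32 → w = 0.32
Rules with consequent 'moderate': {R2, R3} → strengths 0.33, 0.32
Aggregate via t-conorm [max(a, b)]: 0.33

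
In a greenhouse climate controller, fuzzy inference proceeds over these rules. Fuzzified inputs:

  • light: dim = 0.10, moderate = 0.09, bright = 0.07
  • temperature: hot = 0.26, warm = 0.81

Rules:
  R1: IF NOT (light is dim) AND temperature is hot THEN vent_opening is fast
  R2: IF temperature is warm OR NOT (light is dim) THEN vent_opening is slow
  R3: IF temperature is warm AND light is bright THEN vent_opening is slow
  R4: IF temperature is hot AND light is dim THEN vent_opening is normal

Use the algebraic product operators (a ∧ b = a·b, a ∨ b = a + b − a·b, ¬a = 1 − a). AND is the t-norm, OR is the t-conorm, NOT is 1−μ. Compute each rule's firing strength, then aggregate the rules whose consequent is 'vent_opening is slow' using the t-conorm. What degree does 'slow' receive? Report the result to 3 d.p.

R1: ¬dim=1−0.10=0.90, hot=0.26; AND[a·b] → w = 0.2340
R2: warm=0.81, ¬dim=1−0.10=0.90; OR[a + b − a·b] → w = 0.9810
R3: warm=0.81, bright=0.07; AND[a·b] → w = 0.0567
R4: hot=0.26, dim=0.10; AND[a·b] → w = 0.0260
Rules with consequent 'slow': {R2, R3} → strengths 0.9810, 0.0567
Aggregate via t-conorm [a + b − a·b]: 0.9821

0.982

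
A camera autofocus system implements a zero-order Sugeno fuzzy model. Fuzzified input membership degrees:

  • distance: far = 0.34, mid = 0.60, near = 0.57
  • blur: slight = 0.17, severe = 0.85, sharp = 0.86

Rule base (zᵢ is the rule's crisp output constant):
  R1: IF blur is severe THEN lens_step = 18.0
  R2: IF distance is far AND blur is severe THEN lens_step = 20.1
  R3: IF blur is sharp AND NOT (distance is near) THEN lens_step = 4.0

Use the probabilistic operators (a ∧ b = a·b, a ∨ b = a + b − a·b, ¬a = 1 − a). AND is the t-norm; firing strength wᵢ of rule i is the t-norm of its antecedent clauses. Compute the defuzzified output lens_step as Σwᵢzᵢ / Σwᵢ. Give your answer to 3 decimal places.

R1 (z=18.0): severe=0.85 → w = 0.8500
R2 (z=20.1): far=0.34, severe=0.85; AND[a·b] → w = 0.2890
R3 (z=4.0): sharp=0.86, ¬near=1−0.57=0.43; AND[a·b] → w = 0.3698
Weighted average = (0.8500·18.0 + 0.2890·20.1 + 0.3698·4.0) / (0.8500 + 0.2890 + 0.3698)
  = 22.5881 / 1.5088 = 14.971

14.971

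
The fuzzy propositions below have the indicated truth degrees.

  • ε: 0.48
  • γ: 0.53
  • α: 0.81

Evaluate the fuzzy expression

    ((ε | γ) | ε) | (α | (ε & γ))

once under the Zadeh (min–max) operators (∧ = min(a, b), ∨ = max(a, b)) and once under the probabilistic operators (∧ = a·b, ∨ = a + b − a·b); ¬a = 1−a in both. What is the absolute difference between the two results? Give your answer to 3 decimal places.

Under Zadeh (min–max):
  ε | γ = max(a, b) on (0.48, 0.53) = 0.53
  (ε | γ) | ε = max(a, b) on (0.53, 0.48) = 0.53
  ε & γ = min(a, b) on (0.48, 0.53) = 0.48
  α | (ε & γ) = max(a, b) on (0.81, 0.48) = 0.81
  ((ε | γ) | ε) | (α | (ε & γ)) = max(a, b) on (0.53, 0.81) = 0.81
  → value = 0.8100
Under probabilistic:
  ε | γ = a + b − a·b on (0.4800, 0.5300) = 0.7556
  (ε | γ) | ε = a + b − a·b on (0.7556, 0.4800) = 0.8729
  ε & γ = a·b on (0.4800, 0.5300) = 0.2544
  α | (ε & γ) = a + b − a·b on (0.8100, 0.2544) = 0.8583
  ((ε | γ) | ε) | (α | (ε & γ)) = a + b − a·b on (0.8729, 0.8583) = 0.9820
  → value = 0.9820
|0.8100 − 0.9820| = 0.172

0.172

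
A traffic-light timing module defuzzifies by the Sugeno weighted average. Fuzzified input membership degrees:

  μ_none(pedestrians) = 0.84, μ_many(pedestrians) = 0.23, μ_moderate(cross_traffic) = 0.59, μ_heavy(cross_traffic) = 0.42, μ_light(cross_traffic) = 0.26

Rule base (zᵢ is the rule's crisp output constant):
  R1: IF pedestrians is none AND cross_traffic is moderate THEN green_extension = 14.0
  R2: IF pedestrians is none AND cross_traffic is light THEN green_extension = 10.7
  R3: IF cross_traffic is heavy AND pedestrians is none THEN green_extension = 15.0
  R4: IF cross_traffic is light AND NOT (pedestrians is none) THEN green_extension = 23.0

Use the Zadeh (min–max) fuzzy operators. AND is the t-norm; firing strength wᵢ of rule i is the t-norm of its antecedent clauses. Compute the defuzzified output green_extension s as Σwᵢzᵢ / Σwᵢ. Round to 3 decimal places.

R1 (z=14.0): none=0.84, moderate=0.59; AND[min(a, b)] → w = 0.59
R2 (z=10.7): none=0.84, light=0.26; AND[min(a, b)] → w = 0.26
R3 (z=15.0): heavy=0.42, none=0.84; AND[min(a, b)] → w = 0.42
R4 (z=23.0): light=0.26, ¬none=1−0.84=0.16; AND[min(a, b)] → w = 0.16
Weighted average = (0.59·14.0 + 0.26·10.7 + 0.42·15.0 + 0.16·23.0) / (0.59 + 0.26 + 0.42 + 0.16)
  = 21.0220 / 1.4300 = 14.701

14.701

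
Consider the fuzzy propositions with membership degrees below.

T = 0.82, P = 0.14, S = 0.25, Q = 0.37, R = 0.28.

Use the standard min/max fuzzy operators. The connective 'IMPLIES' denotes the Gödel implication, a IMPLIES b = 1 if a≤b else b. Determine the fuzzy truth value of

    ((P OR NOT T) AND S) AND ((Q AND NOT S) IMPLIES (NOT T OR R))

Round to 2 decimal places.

NOT T = 1 − 0.82 = 0.18
P OR NOT T = max(a, b) on (0.14, 0.18) = 0.18
(P OR NOT T) AND S = min(a, b) on (0.18, 0.25) = 0.18
NOT S = 1 − 0.25 = 0.75
Q AND NOT S = min(a, b) on (0.37, 0.75) = 0.37
NOT T = 1 − 0.82 = 0.18
NOT T OR R = max(a, b) on (0.18, 0.28) = 0.28
(Q AND NOT S) IMPLIES (NOT T OR R)  [Gödel: 1 if a≤b else b] with a=0.37, b=0.28 → 0.28
((P OR NOT T) AND S) AND ((Q AND NOT S) IMPLIES (NOT T OR R)) = min(a, b) on (0.18, 0.28) = 0.18

0.18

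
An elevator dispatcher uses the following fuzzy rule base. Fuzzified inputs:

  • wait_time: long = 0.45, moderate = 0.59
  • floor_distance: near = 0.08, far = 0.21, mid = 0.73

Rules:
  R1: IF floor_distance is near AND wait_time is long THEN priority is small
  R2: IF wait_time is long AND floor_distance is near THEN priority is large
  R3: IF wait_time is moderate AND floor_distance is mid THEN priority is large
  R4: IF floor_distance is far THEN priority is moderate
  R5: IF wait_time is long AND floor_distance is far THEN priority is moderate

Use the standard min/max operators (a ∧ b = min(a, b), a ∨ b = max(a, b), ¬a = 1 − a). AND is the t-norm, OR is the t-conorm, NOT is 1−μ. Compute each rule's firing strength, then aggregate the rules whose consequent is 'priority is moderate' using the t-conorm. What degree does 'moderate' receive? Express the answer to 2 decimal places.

0.21

R1: near=0.08, long=0.45; AND[min(a, b)] → w = 0.08
R2: long=0.45, near=0.08; AND[min(a, b)] → w = 0.08
R3: moderate=0.59, mid=0.73; AND[min(a, b)] → w = 0.59
R4: far=0.21 → w = 0.21
R5: long=0.45, far=0.21; AND[min(a, b)] → w = 0.21
Rules with consequent 'moderate': {R4, R5} → strengths 0.21, 0.21
Aggregate via t-conorm [max(a, b)]: 0.21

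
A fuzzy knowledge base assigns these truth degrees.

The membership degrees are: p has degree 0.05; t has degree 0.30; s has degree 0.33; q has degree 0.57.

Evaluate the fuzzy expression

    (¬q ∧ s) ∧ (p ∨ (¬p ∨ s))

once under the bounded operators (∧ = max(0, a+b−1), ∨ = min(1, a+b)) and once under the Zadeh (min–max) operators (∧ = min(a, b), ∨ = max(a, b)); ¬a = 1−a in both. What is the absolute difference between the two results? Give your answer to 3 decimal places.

Under bounded:
  ¬q = 1 − 0.57 = 0.43
  ¬q ∧ s = max(0, a+b−1) on (0.43, 0.33) = 0.00
  ¬p = 1 − 0.05 = 0.95
  ¬p ∨ s = min(1, a+b) on (0.95, 0.33) = 1.00
  p ∨ (¬p ∨ s) = min(1, a+b) on (0.05, 1.00) = 1.00
  (¬q ∧ s) ∧ (p ∨ (¬p ∨ s)) = max(0, a+b−1) on (0.00, 1.00) = 0.00
  → value = 0.0000
Under Zadeh (min–max):
  ¬q = 1 − 0.57 = 0.43
  ¬q ∧ s = min(a, b) on (0.43, 0.33) = 0.33
  ¬p = 1 − 0.05 = 0.95
  ¬p ∨ s = max(a, b) on (0.95, 0.33) = 0.95
  p ∨ (¬p ∨ s) = max(a, b) on (0.05, 0.95) = 0.95
  (¬q ∧ s) ∧ (p ∨ (¬p ∨ s)) = min(a, b) on (0.33, 0.95) = 0.33
  → value = 0.3300
|0.0000 − 0.3300| = 0.330

0.330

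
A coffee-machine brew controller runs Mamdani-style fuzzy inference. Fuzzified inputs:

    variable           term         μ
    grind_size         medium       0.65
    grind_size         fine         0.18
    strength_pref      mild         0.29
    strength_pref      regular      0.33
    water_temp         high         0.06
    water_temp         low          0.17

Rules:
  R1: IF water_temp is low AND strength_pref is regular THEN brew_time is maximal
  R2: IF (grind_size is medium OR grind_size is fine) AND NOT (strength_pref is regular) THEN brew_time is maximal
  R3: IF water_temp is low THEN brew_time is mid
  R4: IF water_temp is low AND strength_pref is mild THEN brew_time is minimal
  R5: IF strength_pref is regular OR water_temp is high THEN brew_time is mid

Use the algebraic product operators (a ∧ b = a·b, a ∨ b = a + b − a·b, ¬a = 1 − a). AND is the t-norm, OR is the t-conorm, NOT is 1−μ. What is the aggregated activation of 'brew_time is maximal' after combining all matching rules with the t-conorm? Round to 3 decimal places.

0.507

R1: low=0.17, regular=0.33; AND[a·b] → w = 0.0561
R2: (medium=0.65 OR fine=0.18) = 0.7130; AND[a·b] with ¬regular=1−0.33=0.67 → w = 0.4777
R3: low=0.17 → w = 0.1700
R4: low=0.17, mild=0.29; AND[a·b] → w = 0.0493
R5: regular=0.33, high=0.06; OR[a + b − a·b] → w = 0.3702
Rules with consequent 'maximal': {R1, R2} → strengths 0.0561, 0.4777
Aggregate via t-conorm [a + b − a·b]: 0.5070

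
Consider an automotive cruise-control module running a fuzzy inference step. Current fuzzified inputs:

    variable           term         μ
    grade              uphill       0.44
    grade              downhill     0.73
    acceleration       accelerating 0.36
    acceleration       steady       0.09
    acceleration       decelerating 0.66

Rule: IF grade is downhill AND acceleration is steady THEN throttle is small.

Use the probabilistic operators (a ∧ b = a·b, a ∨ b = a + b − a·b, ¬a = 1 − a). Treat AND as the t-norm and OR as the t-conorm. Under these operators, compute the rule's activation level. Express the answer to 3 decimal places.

firing strength: downhill=0.73, steady=0.09; AND[a·b] → w = 0.0657

0.066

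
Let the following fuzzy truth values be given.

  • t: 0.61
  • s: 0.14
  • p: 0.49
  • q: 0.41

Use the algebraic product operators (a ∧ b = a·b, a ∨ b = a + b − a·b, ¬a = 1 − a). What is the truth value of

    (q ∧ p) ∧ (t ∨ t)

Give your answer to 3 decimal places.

0.170

q ∧ p = a·b on (0.4100, 0.4900) = 0.2009
t ∨ t = a + b − a·b on (0.6100, 0.6100) = 0.8479
(q ∧ p) ∧ (t ∨ t) = a·b on (0.2009, 0.8479) = 0.1703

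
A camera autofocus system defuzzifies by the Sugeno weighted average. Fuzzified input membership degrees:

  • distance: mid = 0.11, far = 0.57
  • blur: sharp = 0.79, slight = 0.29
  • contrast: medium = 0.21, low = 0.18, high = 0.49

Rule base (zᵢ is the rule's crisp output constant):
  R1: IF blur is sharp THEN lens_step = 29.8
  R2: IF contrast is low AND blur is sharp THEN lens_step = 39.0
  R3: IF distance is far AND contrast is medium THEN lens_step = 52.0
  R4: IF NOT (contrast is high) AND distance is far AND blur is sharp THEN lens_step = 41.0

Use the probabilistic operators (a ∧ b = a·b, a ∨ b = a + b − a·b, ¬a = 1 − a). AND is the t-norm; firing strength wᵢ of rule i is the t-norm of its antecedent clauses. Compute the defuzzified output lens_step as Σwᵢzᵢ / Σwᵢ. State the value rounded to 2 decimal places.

R1 (z=29.8): sharp=0.79 → w = 0.7900
R2 (z=39.0): low=0.18, sharp=0.79; AND[a·b] → w = 0.1422
R3 (z=52.0): far=0.57, medium=0.21; AND[a·b] → w = 0.1197
R4 (z=41.0): ¬high=1−0.49=0.51, far=0.57, sharp=0.79; AND[a·b] → w = 0.2297
Weighted average = (0.7900·29.8 + 0.1422·39.0 + 0.1197·52.0 + 0.2297·41.0) / (0.7900 + 0.1422 + 0.1197 + 0.2297)
  = 44.7280 / 1.2816 = 34.90

34.90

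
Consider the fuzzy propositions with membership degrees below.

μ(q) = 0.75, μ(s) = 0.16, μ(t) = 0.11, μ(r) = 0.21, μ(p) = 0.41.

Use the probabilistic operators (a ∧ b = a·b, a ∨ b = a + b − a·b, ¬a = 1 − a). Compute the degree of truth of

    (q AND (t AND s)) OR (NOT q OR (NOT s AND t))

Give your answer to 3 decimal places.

t AND s = a·b on (0.1100, 0.1600) = 0.0176
q AND (t AND s) = a·b on (0.7500, 0.0176) = 0.0132
NOT q = 1 − 0.7500 = 0.2500
NOT s = 1 − 0.1600 = 0.8400
NOT s AND t = a·b on (0.8400, 0.1100) = 0.0924
NOT q OR (NOT s AND t) = a + b − a·b on (0.2500, 0.0924) = 0.3193
(q AND (t AND s)) OR (NOT q OR (NOT s AND t)) = a + b − a·b on (0.0132, 0.3193) = 0.3283

0.328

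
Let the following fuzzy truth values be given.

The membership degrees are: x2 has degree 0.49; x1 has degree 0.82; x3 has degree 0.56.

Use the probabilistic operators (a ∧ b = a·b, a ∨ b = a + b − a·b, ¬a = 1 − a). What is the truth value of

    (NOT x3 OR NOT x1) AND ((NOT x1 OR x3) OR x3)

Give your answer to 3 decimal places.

0.455

NOT x3 = 1 − 0.5600 = 0.4400
NOT x1 = 1 − 0.8200 = 0.1800
NOT x3 OR NOT x1 = a + b − a·b on (0.4400, 0.1800) = 0.5408
NOT x1 = 1 − 0.8200 = 0.1800
NOT x1 OR x3 = a + b − a·b on (0.1800, 0.5600) = 0.6392
(NOT x1 OR x3) OR x3 = a + b − a·b on (0.6392, 0.5600) = 0.8412
(NOT x3 OR NOT x1) AND ((NOT x1 OR x3) OR x3) = a·b on (0.5408, 0.8412) = 0.4549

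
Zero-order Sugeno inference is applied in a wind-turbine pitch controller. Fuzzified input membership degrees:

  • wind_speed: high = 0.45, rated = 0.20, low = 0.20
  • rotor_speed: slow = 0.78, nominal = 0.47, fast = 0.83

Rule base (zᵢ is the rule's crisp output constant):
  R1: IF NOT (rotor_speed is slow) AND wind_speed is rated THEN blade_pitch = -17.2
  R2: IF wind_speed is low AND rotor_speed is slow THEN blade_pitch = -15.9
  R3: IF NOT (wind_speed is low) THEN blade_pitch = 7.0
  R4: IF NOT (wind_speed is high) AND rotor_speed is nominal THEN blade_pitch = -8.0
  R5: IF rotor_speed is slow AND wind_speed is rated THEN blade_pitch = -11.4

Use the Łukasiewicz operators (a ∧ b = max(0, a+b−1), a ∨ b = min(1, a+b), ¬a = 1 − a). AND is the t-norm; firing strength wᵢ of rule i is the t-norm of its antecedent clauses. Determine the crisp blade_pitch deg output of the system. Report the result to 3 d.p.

R1 (z=-17.2): ¬slow=1−0.78=0.22, rated=0.20; AND[max(0, a+b−1)] → w = 0.00
R2 (z=-15.9): low=0.20, slow=0.78; AND[max(0, a+b−1)] → w = 0.00
R3 (z=7.0): ¬low=1−0.20=0.80 → w = 0.80
R4 (z=-8.0): ¬high=1−0.45=0.55, nominal=0.47; AND[max(0, a+b−1)] → w = 0.02
R5 (z=-11.4): slow=0.78, rated=0.20; AND[max(0, a+b−1)] → w = 0.00
Weighted average = (0.00·-17.2 + 0.00·-15.9 + 0.80·7.0 + 0.02·-8.0 + 0.00·-11.4) / (0.00 + 0.00 + 0.80 + 0.02 + 0.00)
  = 5.4400 / 0.8200 = 6.634

6.634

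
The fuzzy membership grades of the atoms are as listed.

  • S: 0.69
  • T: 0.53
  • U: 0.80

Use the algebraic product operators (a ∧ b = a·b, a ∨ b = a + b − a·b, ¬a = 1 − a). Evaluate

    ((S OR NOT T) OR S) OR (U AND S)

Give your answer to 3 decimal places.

0.977

NOT T = 1 − 0.5300 = 0.4700
S OR NOT T = a + b − a·b on (0.6900, 0.4700) = 0.8357
(S OR NOT T) OR S = a + b − a·b on (0.8357, 0.6900) = 0.9491
U AND S = a·b on (0.8000, 0.6900) = 0.5520
((S OR NOT T) OR S) OR (U AND S) = a + b − a·b on (0.9491, 0.5520) = 0.9772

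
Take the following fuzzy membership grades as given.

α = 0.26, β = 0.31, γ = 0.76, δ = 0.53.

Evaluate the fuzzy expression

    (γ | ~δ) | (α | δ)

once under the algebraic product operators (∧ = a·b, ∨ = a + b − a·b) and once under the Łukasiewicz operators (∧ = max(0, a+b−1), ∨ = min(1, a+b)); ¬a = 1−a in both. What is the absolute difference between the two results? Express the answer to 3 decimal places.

0.044

Under algebraic product:
  ~δ = 1 − 0.5300 = 0.4700
  γ | ~δ = a + b − a·b on (0.7600, 0.4700) = 0.8728
  α | δ = a + b − a·b on (0.2600, 0.5300) = 0.6522
  (γ | ~δ) | (α | δ) = a + b − a·b on (0.8728, 0.6522) = 0.9558
  → value = 0.9558
Under Łukasiewicz:
  ~δ = 1 − 0.53 = 0.47
  γ | ~δ = min(1, a+b) on (0.76, 0.47) = 1.00
  α | δ = min(1, a+b) on (0.26, 0.53) = 0.79
  (γ | ~δ) | (α | δ) = min(1, a+b) on (1.00, 0.79) = 1.00
  → value = 1.0000
|0.9558 − 1.0000| = 0.044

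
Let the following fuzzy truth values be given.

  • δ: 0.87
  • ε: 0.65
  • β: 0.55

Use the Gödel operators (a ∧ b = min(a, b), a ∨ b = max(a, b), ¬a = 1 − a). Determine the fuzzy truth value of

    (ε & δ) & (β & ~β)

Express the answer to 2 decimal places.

ε & δ = min(a, b) on (0.65, 0.87) = 0.65
~β = 1 − 0.55 = 0.45
β & ~β = min(a, b) on (0.55, 0.45) = 0.45
(ε & δ) & (β & ~β) = min(a, b) on (0.65, 0.45) = 0.45

0.45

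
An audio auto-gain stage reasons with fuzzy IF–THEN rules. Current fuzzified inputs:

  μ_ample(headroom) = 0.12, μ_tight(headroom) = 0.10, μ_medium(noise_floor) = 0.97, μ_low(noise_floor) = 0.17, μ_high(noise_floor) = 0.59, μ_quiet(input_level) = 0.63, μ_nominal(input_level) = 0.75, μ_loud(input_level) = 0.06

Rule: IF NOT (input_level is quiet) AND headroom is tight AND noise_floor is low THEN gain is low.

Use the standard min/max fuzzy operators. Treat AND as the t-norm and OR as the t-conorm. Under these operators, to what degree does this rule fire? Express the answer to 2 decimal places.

0.10

firing strength: ¬quiet=1−0.63=0.37, tight=0.10, low=0.17; AND[min(a, b)] → w = 0.10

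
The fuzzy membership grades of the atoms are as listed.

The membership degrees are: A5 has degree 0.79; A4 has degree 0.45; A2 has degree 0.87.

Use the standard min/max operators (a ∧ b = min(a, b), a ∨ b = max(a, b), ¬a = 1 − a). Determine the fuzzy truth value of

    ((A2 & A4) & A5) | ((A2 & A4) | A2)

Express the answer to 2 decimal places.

0.87

A2 & A4 = min(a, b) on (0.87, 0.45) = 0.45
(A2 & A4) & A5 = min(a, b) on (0.45, 0.79) = 0.45
A2 & A4 = min(a, b) on (0.87, 0.45) = 0.45
(A2 & A4) | A2 = max(a, b) on (0.45, 0.87) = 0.87
((A2 & A4) & A5) | ((A2 & A4) | A2) = max(a, b) on (0.45, 0.87) = 0.87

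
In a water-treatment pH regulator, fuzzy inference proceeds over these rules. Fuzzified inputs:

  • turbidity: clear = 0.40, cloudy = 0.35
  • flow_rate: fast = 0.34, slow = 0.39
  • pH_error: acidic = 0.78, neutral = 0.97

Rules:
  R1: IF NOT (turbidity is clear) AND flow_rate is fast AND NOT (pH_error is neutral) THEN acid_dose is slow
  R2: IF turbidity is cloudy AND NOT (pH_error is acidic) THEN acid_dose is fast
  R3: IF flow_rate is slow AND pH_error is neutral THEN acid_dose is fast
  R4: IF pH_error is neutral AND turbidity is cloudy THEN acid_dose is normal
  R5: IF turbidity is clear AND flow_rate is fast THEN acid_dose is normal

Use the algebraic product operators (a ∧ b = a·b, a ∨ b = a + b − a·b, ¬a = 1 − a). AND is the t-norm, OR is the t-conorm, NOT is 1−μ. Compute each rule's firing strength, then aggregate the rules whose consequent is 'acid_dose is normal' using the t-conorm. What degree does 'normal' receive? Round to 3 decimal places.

0.429

R1: ¬clear=1−0.40=0.60, fast=0.34, ¬neutral=1−0.97=0.03; AND[a·b] → w = 0.0061
R2: cloudy=0.35, ¬acidic=1−0.78=0.22; AND[a·b] → w = 0.0770
R3: slow=0.39, neutral=0.97; AND[a·b] → w = 0.3783
R4: neutral=0.97, cloudy=0.35; AND[a·b] → w = 0.3395
R5: clear=0.40, fast=0.34; AND[a·b] → w = 0.1360
Rules with consequent 'normal': {R4, R5} → strengths 0.3395, 0.1360
Aggregate via t-conorm [a + b − a·b]: 0.4293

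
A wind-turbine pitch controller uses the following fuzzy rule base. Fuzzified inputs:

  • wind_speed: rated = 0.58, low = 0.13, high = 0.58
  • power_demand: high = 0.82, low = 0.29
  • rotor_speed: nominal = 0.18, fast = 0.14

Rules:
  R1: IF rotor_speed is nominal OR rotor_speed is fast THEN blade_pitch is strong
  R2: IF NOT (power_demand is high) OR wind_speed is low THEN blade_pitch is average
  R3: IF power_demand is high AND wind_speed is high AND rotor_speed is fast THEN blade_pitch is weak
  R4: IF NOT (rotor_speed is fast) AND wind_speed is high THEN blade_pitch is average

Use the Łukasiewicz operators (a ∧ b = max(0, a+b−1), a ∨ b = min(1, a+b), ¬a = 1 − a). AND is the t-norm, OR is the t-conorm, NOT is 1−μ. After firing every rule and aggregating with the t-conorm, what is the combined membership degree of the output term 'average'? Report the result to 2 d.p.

R1: nominal=0.18, fast=0.14; OR[min(1, a+b)] → w = 0.32
R2: ¬high=1−0.82=0.18, low=0.13; OR[min(1, a+b)] → w = 0.31
R3: high=0.82, high=0.58, fast=0.14; AND[max(0, a+b−1)] → w = 0.00
R4: ¬fast=1−0.14=0.86, high=0.58; AND[max(0, a+b−1)] → w = 0.44
Rules with consequent 'average': {R2, R4} → strengths 0.31, 0.44
Aggregate via t-conorm [min(1, a+b)]: 0.75

0.75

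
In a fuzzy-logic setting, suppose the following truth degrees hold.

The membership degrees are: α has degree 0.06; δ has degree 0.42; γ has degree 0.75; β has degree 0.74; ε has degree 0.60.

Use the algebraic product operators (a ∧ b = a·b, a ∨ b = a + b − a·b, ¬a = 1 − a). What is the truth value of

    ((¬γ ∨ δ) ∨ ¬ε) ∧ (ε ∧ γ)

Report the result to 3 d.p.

¬γ = 1 − 0.7500 = 0.2500
¬γ ∨ δ = a + b − a·b on (0.2500, 0.4200) = 0.5650
¬ε = 1 − 0.6000 = 0.4000
(¬γ ∨ δ) ∨ ¬ε = a + b − a·b on (0.5650, 0.4000) = 0.7390
ε ∧ γ = a·b on (0.6000, 0.7500) = 0.4500
((¬γ ∨ δ) ∨ ¬ε) ∧ (ε ∧ γ) = a·b on (0.7390, 0.4500) = 0.3325

0.333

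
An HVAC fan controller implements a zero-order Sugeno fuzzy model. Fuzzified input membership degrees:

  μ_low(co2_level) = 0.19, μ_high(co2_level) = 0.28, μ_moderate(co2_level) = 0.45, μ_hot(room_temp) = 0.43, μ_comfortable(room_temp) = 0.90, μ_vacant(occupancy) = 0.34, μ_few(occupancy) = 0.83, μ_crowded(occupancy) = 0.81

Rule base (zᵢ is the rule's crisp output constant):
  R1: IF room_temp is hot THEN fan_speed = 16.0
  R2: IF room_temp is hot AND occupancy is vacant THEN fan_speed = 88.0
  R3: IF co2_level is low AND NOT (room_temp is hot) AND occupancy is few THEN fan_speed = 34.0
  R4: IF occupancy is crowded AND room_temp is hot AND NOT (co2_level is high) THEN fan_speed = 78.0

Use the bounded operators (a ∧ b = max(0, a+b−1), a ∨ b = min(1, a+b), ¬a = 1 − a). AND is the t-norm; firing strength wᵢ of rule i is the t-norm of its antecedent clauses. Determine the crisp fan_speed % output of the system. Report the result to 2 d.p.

16.00

R1 (z=16.0): hot=0.43 → w = 0.43
R2 (z=88.0): hot=0.43, vacant=0.34; AND[max(0, a+b−1)] → w = 0.00
R3 (z=34.0): low=0.19, ¬hot=1−0.43=0.57, few=0.83; AND[max(0, a+b−1)] → w = 0.00
R4 (z=78.0): crowded=0.81, hot=0.43, ¬high=1−0.28=0.72; AND[max(0, a+b−1)] → w = 0.00
Weighted average = (0.43·16.0 + 0.00·88.0 + 0.00·34.0 + 0.00·78.0) / (0.43 + 0.00 + 0.00 + 0.00)
  = 6.8800 / 0.4300 = 16.00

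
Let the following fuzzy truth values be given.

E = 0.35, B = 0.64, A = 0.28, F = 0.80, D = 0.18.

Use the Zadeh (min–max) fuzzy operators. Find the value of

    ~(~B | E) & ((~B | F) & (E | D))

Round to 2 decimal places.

~B = 1 − 0.64 = 0.36
~B | E = max(a, b) on (0.36, 0.35) = 0.36
~(~B | E) = 1 − 0.36 = 0.64
~B = 1 − 0.64 = 0.36
~B | F = max(a, b) on (0.36, 0.80) = 0.80
E | D = max(a, b) on (0.35, 0.18) = 0.35
(~B | F) & (E | D) = min(a, b) on (0.80, 0.35) = 0.35
~(~B | E) & ((~B | F) & (E | D)) = min(a, b) on (0.64, 0.35) = 0.35

0.35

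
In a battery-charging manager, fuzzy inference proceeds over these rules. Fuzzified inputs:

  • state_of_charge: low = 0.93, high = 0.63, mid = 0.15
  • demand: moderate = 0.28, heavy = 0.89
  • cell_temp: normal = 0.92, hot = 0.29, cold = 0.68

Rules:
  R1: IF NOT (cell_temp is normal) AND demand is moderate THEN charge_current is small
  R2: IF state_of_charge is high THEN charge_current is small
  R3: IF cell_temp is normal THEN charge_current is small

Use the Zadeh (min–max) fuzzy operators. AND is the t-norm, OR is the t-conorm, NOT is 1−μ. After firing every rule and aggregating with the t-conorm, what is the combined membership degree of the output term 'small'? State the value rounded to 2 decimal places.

0.92

R1: ¬normal=1−0.92=0.08, moderate=0.28; AND[min(a, b)] → w = 0.08
R2: high=0.63 → w = 0.63
R3: normal=0.92 → w = 0.92
Rules with consequent 'small': {R1, R2, R3} → strengths 0.08, 0.63, 0.92
Aggregate via t-conorm [max(a, b)]: 0.92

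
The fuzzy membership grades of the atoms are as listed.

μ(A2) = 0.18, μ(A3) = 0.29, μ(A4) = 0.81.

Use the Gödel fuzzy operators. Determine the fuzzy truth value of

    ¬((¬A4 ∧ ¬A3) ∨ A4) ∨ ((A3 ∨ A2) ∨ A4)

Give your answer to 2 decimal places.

0.81

¬A4 = 1 − 0.81 = 0.19
¬A3 = 1 − 0.29 = 0.71
¬A4 ∧ ¬A3 = min(a, b) on (0.19, 0.71) = 0.19
(¬A4 ∧ ¬A3) ∨ A4 = max(a, b) on (0.19, 0.81) = 0.81
¬((¬A4 ∧ ¬A3) ∨ A4) = 1 − 0.81 = 0.19
A3 ∨ A2 = max(a, b) on (0.29, 0.18) = 0.29
(A3 ∨ A2) ∨ A4 = max(a, b) on (0.29, 0.81) = 0.81
¬((¬A4 ∧ ¬A3) ∨ A4) ∨ ((A3 ∨ A2) ∨ A4) = max(a, b) on (0.19, 0.81) = 0.81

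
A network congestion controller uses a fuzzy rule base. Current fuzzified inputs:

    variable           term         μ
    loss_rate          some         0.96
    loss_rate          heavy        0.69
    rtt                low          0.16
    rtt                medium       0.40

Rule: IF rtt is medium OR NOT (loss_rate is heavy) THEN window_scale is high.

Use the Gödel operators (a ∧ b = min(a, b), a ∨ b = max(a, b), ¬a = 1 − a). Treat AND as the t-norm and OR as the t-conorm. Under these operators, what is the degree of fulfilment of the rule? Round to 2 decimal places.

firing strength: medium=0.40, ¬heavy=1−0.69=0.31; OR[max(a, b)] → w = 0.40

0.40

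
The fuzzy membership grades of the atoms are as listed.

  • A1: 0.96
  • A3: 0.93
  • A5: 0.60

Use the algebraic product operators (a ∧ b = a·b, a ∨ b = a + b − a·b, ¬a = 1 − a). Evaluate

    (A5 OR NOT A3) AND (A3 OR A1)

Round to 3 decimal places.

0.626

NOT A3 = 1 − 0.9300 = 0.0700
A5 OR NOT A3 = a + b − a·b on (0.6000, 0.0700) = 0.6280
A3 OR A1 = a + b − a·b on (0.9300, 0.9600) = 0.9972
(A5 OR NOT A3) AND (A3 OR A1) = a·b on (0.6280, 0.9972) = 0.6262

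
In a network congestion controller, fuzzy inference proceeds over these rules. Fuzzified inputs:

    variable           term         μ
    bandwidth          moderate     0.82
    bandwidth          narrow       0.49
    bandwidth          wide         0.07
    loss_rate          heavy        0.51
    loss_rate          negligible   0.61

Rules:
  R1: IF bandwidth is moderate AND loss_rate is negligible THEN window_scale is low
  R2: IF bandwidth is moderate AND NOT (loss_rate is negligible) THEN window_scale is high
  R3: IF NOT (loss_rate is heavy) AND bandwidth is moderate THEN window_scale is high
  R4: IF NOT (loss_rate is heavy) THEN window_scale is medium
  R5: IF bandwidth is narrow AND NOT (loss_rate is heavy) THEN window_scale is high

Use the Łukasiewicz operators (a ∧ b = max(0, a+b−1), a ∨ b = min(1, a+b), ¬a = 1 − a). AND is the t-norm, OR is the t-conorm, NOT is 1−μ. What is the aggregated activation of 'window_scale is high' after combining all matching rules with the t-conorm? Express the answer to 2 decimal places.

R1: moderate=0.82, negligible=0.61; AND[max(0, a+b−1)] → w = 0.43
R2: moderate=0.82, ¬negligible=1−0.61=0.39; AND[max(0, a+b−1)] → w = 0.21
R3: ¬heavy=1−0.51=0.49, moderate=0.82; AND[max(0, a+b−1)] → w = 0.31
R4: ¬heavy=1−0.51=0.49 → w = 0.49
R5: narrow=0.49, ¬heavy=1−0.51=0.49; AND[max(0, a+b−1)] → w = 0.00
Rules with consequent 'high': {R2, R3, R5} → strengths 0.21, 0.31, 0.00
Aggregate via t-conorm [min(1, a+b)]: 0.52

0.52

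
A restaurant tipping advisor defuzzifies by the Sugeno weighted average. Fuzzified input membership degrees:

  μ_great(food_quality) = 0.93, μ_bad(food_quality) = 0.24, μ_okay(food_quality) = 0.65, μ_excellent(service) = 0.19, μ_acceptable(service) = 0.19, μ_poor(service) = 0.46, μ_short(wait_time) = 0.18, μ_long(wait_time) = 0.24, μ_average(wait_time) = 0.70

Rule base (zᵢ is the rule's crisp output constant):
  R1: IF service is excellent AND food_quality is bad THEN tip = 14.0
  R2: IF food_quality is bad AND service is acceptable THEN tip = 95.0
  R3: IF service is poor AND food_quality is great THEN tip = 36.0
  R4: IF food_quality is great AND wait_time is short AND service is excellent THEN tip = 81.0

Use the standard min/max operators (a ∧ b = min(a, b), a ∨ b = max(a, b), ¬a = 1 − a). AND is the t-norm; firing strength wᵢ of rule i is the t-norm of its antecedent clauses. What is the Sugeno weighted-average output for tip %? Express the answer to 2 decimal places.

50.83

R1 (z=14.0): excellent=0.19, bad=0.24; AND[min(a, b)] → w = 0.19
R2 (z=95.0): bad=0.24, acceptable=0.19; AND[min(a, b)] → w = 0.19
R3 (z=36.0): poor=0.46, great=0.93; AND[min(a, b)] → w = 0.46
R4 (z=81.0): great=0.93, short=0.18, excellent=0.19; AND[min(a, b)] → w = 0.18
Weighted average = (0.19·14.0 + 0.19·95.0 + 0.46·36.0 + 0.18·81.0) / (0.19 + 0.19 + 0.46 + 0.18)
  = 51.8500 / 1.0200 = 50.83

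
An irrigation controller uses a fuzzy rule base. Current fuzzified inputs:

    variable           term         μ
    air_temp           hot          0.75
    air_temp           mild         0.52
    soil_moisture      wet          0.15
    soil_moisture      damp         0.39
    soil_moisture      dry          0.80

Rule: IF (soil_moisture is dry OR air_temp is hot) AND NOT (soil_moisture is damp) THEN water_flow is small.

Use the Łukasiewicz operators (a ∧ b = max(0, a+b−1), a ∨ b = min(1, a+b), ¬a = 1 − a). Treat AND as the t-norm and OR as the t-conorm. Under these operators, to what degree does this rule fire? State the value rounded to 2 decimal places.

0.61

firing strength: (dry=0.80 OR hot=0.75) = 1.00; AND[max(0, a+b−1)] with ¬damp=1−0.39=0.61 → w = 0.61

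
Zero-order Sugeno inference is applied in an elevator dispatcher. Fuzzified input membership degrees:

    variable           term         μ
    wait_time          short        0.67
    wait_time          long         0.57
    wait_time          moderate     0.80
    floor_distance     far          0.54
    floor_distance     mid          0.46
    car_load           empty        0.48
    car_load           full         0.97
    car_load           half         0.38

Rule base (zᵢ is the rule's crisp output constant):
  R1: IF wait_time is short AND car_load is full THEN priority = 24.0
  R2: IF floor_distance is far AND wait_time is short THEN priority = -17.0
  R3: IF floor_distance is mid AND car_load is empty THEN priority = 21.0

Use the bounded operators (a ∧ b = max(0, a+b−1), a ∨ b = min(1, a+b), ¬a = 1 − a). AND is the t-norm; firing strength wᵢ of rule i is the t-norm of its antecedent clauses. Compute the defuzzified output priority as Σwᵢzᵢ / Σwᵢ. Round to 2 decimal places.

13.87

R1 (z=24.0): short=0.67, full=0.97; AND[max(0, a+b−1)] → w = 0.64
R2 (z=-17.0): far=0.54, short=0.67; AND[max(0, a+b−1)] → w = 0.21
R3 (z=21.0): mid=0.46, empty=0.48; AND[max(0, a+b−1)] → w = 0.00
Weighted average = (0.64·24.0 + 0.21·-17.0 + 0.00·21.0) / (0.64 + 0.21 + 0.00)
  = 11.7900 / 0.8500 = 13.87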